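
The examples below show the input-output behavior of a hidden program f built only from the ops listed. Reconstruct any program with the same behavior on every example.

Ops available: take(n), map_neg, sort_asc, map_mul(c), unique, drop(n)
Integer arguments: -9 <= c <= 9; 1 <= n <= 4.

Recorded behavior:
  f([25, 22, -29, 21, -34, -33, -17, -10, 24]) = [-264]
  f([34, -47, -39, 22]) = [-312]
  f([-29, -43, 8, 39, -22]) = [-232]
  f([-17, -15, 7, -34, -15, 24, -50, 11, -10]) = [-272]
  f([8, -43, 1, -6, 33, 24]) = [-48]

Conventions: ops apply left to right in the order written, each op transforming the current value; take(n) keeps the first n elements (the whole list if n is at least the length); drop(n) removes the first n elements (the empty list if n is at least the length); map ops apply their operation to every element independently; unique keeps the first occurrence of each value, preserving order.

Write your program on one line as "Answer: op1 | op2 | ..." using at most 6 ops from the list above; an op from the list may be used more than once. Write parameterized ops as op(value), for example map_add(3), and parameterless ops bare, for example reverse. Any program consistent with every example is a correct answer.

map_neg | map_mul(-8) | sort_asc | unique | drop(1) | take(1)

Check, running the answer program on each example:
  [25, 22, -29, 21, -34, -33, -17, -10, 24] -> [-25, -22, 29, -21, 34, 33, 17, 10, -24] -> [200, 176, -232, 168, -272, -264, -136, -80, 192] -> [-272, -264, -232, -136, -80, 168, 176, 192, 200] -> [-272, -264, -232, -136, -80, 168, 176, 192, 200] -> [-264, -232, -136, -80, 168, 176, 192, 200] -> [-264]
  [34, -47, -39, 22] -> [-34, 47, 39, -22] -> [272, -376, -312, 176] -> [-376, -312, 176, 272] -> [-376, -312, 176, 272] -> [-312, 176, 272] -> [-312]
  [-29, -43, 8, 39, -22] -> [29, 43, -8, -39, 22] -> [-232, -344, 64, 312, -176] -> [-344, -232, -176, 64, 312] -> [-344, -232, -176, 64, 312] -> [-232, -176, 64, 312] -> [-232]
  [-17, -15, 7, -34, -15, 24, -50, 11, -10] -> [17, 15, -7, 34, 15, -24, 50, -11, 10] -> [-136, -120, 56, -272, -120, 192, -400, 88, -80] -> [-400, -272, -136, -120, -120, -80, 56, 88, 192] -> [-400, -272, -136, -120, -80, 56, 88, 192] -> [-272, -136, -120, -80, 56, 88, 192] -> [-272]
  [8, -43, 1, -6, 33, 24] -> [-8, 43, -1, 6, -33, -24] -> [64, -344, 8, -48, 264, 192] -> [-344, -48, 8, 64, 192, 264] -> [-344, -48, 8, 64, 192, 264] -> [-48, 8, 64, 192, 264] -> [-48]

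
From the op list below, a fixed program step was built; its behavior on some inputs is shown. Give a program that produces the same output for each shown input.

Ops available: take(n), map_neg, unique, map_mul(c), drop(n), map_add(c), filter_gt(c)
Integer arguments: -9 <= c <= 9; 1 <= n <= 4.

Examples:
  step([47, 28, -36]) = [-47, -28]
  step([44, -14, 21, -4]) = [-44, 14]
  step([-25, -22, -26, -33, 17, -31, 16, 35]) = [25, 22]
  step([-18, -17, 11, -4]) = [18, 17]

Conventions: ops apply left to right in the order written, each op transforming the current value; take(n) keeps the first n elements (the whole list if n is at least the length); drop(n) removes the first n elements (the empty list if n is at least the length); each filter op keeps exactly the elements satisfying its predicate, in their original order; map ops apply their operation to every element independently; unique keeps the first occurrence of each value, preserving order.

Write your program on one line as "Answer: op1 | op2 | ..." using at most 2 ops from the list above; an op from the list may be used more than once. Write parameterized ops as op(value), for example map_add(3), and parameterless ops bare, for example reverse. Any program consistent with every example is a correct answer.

map_neg | take(2)

Check, running the answer program on each example:
  [47, 28, -36] -> [-47, -28, 36] -> [-47, -28]
  [44, -14, 21, -4] -> [-44, 14, -21, 4] -> [-44, 14]
  [-25, -22, -26, -33, 17, -31, 16, 35] -> [25, 22, 26, 33, -17, 31, -16, -35] -> [25, 22]
  [-18, -17, 11, -4] -> [18, 17, -11, 4] -> [18, 17]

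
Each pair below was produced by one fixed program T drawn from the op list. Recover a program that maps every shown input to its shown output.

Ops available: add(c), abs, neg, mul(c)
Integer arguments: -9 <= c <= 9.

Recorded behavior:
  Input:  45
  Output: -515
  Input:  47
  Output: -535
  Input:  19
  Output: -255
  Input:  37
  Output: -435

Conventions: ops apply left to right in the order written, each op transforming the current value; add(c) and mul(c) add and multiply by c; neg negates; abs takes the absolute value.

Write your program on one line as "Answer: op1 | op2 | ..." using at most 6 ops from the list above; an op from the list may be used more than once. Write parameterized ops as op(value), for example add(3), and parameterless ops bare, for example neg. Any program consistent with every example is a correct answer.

add(1) | add(-2) | add(4) | mul(-2) | add(-7) | mul(5)

Check, running the answer program on each example:
  45 -> 46 -> 44 -> 48 -> -96 -> -103 -> -515
  47 -> 48 -> 46 -> 50 -> -100 -> -107 -> -535
  19 -> 20 -> 18 -> 22 -> -44 -> -51 -> -255
  37 -> 38 -> 36 -> 40 -> -80 -> -87 -> -435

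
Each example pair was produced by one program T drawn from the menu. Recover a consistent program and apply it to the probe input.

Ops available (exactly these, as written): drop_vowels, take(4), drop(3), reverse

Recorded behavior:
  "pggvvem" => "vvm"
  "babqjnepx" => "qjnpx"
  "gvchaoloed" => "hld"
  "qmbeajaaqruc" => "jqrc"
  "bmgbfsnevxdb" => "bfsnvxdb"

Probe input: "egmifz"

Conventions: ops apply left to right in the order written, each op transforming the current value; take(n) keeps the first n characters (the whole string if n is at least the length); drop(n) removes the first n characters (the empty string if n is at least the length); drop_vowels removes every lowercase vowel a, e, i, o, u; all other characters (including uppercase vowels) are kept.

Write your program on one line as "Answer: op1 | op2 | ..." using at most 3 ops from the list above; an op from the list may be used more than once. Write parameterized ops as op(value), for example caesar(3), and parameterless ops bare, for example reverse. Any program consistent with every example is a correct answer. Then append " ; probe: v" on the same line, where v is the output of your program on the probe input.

drop(3) | drop_vowels ; probe: "fz"

Check, running the answer program on each example:
  "pggvvem" -> "vvem" -> "vvm"
  "babqjnepx" -> "qjnepx" -> "qjnpx"
  "gvchaoloed" -> "haoloed" -> "hld"
  "qmbeajaaqruc" -> "eajaaqruc" -> "jqrc"
  "bmgbfsnevxdb" -> "bfsnevxdb" -> "bfsnvxdb"
  probe: "egmifz" -> "ifz" -> "fz"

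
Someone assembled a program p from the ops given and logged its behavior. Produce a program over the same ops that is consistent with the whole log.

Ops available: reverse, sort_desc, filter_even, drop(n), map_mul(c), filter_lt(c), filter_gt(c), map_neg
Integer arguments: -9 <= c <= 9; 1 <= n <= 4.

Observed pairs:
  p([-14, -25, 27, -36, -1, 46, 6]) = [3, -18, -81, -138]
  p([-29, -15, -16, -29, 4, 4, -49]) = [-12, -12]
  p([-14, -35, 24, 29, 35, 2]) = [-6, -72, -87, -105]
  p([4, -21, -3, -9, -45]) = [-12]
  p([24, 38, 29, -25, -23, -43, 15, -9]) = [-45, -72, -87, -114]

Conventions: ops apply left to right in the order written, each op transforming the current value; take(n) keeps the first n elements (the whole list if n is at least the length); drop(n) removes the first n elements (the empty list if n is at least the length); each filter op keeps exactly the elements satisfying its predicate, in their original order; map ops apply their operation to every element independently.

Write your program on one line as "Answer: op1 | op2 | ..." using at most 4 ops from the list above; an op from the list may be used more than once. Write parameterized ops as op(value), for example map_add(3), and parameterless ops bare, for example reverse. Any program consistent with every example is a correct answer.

sort_desc | map_mul(-3) | filter_lt(5) | sort_desc

Check, running the answer program on each example:
  [-14, -25, 27, -36, -1, 46, 6] -> [46, 27, 6, -1, -14, -25, -36] -> [-138, -81, -18, 3, 42, 75, 108] -> [-138, -81, -18, 3] -> [3, -18, -81, -138]
  [-29, -15, -16, -29, 4, 4, -49] -> [4, 4, -15, -16, -29, -29, -49] -> [-12, -12, 45, 48, 87, 87, 147] -> [-12, -12] -> [-12, -12]
  [-14, -35, 24, 29, 35, 2] -> [35, 29, 24, 2, -14, -35] -> [-105, -87, -72, -6, 42, 105] -> [-105, -87, -72, -6] -> [-6, -72, -87, -105]
  [4, -21, -3, -9, -45] -> [4, -3, -9, -21, -45] -> [-12, 9, 27, 63, 135] -> [-12] -> [-12]
  [24, 38, 29, -25, -23, -43, 15, -9] -> [38, 29, 24, 15, -9, -23, -25, -43] -> [-114, -87, -72, -45, 27, 69, 75, 129] -> [-114, -87, -72, -45] -> [-45, -72, -87, -114]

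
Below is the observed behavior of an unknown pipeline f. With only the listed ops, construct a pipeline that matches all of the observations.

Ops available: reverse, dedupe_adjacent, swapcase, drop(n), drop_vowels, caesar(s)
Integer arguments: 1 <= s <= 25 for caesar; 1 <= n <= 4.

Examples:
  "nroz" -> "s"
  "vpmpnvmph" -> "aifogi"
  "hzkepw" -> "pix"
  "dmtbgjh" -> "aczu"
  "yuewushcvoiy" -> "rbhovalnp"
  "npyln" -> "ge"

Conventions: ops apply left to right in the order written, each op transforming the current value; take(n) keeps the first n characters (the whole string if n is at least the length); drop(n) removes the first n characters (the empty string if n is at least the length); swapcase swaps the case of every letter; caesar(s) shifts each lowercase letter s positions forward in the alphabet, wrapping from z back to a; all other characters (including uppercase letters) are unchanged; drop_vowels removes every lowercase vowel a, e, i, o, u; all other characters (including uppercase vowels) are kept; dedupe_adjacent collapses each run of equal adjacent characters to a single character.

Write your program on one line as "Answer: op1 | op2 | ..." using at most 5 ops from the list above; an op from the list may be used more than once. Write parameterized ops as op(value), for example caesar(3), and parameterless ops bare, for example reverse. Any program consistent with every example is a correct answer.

drop(2) | drop(1) | reverse | caesar(19)

Check, running the answer program on each example:
  "nroz" -> "oz" -> "z" -> "z" -> "s"
  "vpmpnvmph" -> "mpnvmph" -> "pnvmph" -> "hpmvnp" -> "aifogi"
  "hzkepw" -> "kepw" -> "epw" -> "wpe" -> "pix"
  "dmtbgjh" -> "tbgjh" -> "bgjh" -> "hjgb" -> "aczu"
  "yuewushcvoiy" -> "ewushcvoiy" -> "wushcvoiy" -> "yiovchsuw" -> "rbhovalnp"
  "npyln" -> "yln" -> "ln" -> "nl" -> "ge"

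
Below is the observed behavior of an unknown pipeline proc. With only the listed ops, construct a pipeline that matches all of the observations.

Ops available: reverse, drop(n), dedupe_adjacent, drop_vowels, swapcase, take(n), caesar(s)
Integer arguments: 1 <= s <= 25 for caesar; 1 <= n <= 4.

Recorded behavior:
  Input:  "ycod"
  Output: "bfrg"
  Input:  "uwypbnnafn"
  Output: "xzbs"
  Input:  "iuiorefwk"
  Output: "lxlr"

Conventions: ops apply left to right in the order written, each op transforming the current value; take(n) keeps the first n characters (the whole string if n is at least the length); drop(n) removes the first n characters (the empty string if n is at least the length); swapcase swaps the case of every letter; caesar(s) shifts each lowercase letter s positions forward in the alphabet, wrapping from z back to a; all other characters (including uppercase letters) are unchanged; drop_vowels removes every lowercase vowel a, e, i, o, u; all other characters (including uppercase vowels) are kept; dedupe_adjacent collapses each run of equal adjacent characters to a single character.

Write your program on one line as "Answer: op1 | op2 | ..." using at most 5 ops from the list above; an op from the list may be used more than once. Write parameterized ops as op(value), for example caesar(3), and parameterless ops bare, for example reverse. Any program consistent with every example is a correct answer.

caesar(1) | caesar(2) | dedupe_adjacent | take(4)

Check, running the answer program on each example:
  "ycod" -> "zdpe" -> "bfrg" -> "bfrg" -> "bfrg"
  "uwypbnnafn" -> "vxzqcoobgo" -> "xzbseqqdiq" -> "xzbseqdiq" -> "xzbs"
  "iuiorefwk" -> "jvjpsfgxl" -> "lxlruhizn" -> "lxlruhizn" -> "lxlr"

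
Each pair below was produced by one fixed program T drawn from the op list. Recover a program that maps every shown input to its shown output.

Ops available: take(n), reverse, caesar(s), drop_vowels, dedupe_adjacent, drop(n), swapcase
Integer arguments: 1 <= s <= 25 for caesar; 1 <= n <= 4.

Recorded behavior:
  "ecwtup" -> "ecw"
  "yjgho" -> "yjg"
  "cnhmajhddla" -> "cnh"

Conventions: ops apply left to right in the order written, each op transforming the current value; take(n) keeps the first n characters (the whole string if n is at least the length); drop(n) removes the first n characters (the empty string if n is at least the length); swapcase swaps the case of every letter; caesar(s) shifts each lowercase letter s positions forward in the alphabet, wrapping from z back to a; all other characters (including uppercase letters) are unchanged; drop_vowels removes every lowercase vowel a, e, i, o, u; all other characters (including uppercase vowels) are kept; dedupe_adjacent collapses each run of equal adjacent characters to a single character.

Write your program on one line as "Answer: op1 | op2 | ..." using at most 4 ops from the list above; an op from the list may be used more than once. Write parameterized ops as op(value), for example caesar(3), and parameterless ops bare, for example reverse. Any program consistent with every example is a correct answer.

dedupe_adjacent | swapcase | take(3) | swapcase

Check, running the answer program on each example:
  "ecwtup" -> "ecwtup" -> "ECWTUP" -> "ECW" -> "ecw"
  "yjgho" -> "yjgho" -> "YJGHO" -> "YJG" -> "yjg"
  "cnhmajhddla" -> "cnhmajhdla" -> "CNHMAJHDLA" -> "CNH" -> "cnh"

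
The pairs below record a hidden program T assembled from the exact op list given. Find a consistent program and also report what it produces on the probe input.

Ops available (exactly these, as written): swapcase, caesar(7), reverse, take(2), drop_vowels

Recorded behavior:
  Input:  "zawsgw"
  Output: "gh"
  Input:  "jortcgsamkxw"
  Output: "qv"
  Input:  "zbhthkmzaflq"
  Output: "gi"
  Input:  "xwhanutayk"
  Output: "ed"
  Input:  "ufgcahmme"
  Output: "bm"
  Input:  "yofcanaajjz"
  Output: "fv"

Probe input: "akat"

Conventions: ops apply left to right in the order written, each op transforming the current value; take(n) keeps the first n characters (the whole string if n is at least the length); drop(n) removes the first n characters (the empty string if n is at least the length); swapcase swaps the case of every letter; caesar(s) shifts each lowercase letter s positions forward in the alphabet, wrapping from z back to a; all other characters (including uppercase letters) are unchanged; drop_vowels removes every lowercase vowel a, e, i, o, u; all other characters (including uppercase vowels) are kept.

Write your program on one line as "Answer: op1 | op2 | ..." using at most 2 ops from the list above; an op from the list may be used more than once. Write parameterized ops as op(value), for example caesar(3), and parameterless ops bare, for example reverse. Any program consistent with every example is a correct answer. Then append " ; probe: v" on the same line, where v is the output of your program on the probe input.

caesar(7) | take(2) ; probe: "hr"

Check, running the answer program on each example:
  "zawsgw" -> "ghdznd" -> "gh"
  "jortcgsamkxw" -> "qvyajnzhtred" -> "qv"
  "zbhthkmzaflq" -> "gioaortghmsx" -> "gi"
  "xwhanutayk" -> "edohubahfr" -> "ed"
  "ufgcahmme" -> "bmnjhottl" -> "bm"
  "yofcanaajjz" -> "fvmjhuhhqqg" -> "fv"
  probe: "akat" -> "hrha" -> "hr"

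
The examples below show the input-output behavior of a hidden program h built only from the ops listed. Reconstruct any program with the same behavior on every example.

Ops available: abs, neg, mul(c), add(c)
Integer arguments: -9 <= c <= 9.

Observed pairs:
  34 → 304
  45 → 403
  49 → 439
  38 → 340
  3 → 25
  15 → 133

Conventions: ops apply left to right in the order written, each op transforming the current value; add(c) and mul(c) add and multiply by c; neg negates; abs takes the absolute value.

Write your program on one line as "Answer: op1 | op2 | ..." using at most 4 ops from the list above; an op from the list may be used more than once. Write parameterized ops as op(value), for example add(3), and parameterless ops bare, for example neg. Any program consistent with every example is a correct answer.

mul(9) | add(-6) | add(4)

Check, running the answer program on each example:
  34 -> 306 -> 300 -> 304
  45 -> 405 -> 399 -> 403
  49 -> 441 -> 435 -> 439
  38 -> 342 -> 336 -> 340
  3 -> 27 -> 21 -> 25
  15 -> 135 -> 129 -> 133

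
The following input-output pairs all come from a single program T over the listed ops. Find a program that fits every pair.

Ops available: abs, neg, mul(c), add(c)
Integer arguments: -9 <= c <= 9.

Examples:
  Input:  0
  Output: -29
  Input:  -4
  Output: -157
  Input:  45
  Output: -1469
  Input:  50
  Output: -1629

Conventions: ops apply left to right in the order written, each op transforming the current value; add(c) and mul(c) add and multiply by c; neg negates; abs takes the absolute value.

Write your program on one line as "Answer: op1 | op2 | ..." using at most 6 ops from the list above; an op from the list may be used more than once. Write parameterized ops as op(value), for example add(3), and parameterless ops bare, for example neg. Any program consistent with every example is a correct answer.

mul(8) | abs | add(6) | mul(-4) | add(-5)

Check, running the answer program on each example:
  0 -> 0 -> 0 -> 6 -> -24 -> -29
  -4 -> -32 -> 32 -> 38 -> -152 -> -157
  45 -> 360 -> 360 -> 366 -> -1464 -> -1469
  50 -> 400 -> 400 -> 406 -> -1624 -> -1629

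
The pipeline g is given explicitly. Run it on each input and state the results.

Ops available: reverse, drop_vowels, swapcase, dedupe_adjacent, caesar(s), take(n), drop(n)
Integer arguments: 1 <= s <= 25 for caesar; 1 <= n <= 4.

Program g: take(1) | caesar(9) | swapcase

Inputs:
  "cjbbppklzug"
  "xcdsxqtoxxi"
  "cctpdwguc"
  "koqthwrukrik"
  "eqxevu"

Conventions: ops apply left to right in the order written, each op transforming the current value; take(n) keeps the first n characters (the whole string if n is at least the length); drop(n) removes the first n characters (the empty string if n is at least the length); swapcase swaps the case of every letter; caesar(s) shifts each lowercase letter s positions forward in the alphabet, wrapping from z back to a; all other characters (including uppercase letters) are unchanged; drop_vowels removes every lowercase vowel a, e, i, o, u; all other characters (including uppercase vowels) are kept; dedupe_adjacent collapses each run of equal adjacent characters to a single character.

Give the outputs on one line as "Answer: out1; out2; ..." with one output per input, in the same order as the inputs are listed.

"L"; "G"; "L"; "T"; "N"

Execution, op by op:
  "cjbbppklzug" -> "c" -> "l" -> "L"
  "xcdsxqtoxxi" -> "x" -> "g" -> "G"
  "cctpdwguc" -> "c" -> "l" -> "L"
  "koqthwrukrik" -> "k" -> "t" -> "T"
  "eqxevu" -> "e" -> "n" -> "N"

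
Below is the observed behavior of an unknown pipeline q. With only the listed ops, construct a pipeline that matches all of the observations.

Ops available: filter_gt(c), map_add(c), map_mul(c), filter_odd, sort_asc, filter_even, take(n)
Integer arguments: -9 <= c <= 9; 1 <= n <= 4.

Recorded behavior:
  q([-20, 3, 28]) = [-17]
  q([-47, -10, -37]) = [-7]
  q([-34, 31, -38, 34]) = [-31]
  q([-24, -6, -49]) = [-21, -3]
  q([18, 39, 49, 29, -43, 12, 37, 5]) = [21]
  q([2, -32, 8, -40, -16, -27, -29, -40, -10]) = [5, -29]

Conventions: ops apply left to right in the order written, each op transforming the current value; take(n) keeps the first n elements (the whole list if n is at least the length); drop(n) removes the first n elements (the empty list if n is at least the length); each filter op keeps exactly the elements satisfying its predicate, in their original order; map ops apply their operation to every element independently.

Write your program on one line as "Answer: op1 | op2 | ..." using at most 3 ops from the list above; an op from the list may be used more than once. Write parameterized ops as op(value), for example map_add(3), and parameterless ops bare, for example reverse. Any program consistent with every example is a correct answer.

take(2) | map_add(3) | filter_odd

Check, running the answer program on each example:
  [-20, 3, 28] -> [-20, 3] -> [-17, 6] -> [-17]
  [-47, -10, -37] -> [-47, -10] -> [-44, -7] -> [-7]
  [-34, 31, -38, 34] -> [-34, 31] -> [-31, 34] -> [-31]
  [-24, -6, -49] -> [-24, -6] -> [-21, -3] -> [-21, -3]
  [18, 39, 49, 29, -43, 12, 37, 5] -> [18, 39] -> [21, 42] -> [21]
  [2, -32, 8, -40, -16, -27, -29, -40, -10] -> [2, -32] -> [5, -29] -> [5, -29]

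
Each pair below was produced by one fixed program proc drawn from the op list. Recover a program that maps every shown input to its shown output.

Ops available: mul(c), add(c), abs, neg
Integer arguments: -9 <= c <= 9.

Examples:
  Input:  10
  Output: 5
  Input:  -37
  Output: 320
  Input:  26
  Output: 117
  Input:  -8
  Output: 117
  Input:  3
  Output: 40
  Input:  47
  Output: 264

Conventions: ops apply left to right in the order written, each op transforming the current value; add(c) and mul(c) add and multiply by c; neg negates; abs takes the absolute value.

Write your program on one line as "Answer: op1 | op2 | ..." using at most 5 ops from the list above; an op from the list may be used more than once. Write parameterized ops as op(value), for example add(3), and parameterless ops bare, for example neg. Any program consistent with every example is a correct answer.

add(-9) | abs | mul(-7) | neg | add(-2)

Check, running the answer program on each example:
  10 -> 1 -> 1 -> -7 -> 7 -> 5
  -37 -> -46 -> 46 -> -322 -> 322 -> 320
  26 -> 17 -> 17 -> -119 -> 119 -> 117
  -8 -> -17 -> 17 -> -119 -> 119 -> 117
  3 -> -6 -> 6 -> -42 -> 42 -> 40
  47 -> 38 -> 38 -> -266 -> 266 -> 264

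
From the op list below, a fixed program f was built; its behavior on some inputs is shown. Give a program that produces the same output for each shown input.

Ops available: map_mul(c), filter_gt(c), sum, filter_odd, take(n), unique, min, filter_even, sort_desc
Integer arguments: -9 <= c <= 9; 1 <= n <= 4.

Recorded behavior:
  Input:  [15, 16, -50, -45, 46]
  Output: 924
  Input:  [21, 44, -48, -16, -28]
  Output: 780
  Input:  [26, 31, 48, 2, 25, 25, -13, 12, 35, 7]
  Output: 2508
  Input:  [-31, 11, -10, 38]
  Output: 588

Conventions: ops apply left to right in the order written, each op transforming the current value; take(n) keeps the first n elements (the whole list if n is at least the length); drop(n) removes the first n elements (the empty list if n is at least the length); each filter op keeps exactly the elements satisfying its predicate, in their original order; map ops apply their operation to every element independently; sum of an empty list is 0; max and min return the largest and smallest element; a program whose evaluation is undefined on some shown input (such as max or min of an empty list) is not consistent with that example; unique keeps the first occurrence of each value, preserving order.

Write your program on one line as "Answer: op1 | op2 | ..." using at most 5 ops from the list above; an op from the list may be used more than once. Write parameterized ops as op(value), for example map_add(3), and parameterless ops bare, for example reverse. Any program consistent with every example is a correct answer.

filter_gt(4) | map_mul(4) | map_mul(3) | sum

Check, running the answer program on each example:
  [15, 16, -50, -45, 46] -> [15, 16, 46] -> [60, 64, 184] -> [180, 192, 552] -> 924
  [21, 44, -48, -16, -28] -> [21, 44] -> [84, 176] -> [252, 528] -> 780
  [26, 31, 48, 2, 25, 25, -13, 12, 35, 7] -> [26, 31, 48, 25, 25, 12, 35, 7] -> [104, 124, 192, 100, 100, 48, 140, 28] -> [312, 372, 576, 300, 300, 144, 420, 84] -> 2508
  [-31, 11, -10, 38] -> [11, 38] -> [44, 152] -> [132, 456] -> 588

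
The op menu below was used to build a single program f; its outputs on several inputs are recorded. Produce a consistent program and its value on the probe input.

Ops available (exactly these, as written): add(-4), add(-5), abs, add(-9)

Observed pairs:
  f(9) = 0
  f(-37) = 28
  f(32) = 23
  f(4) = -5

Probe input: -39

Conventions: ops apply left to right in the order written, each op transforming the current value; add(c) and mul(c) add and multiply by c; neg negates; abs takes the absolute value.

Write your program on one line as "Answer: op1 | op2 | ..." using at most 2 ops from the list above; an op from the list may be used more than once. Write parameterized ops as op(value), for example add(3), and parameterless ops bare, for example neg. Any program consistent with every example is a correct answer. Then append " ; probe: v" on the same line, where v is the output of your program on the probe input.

abs | add(-9) ; probe: 30

Check, running the answer program on each example:
  9 -> 9 -> 0
  -37 -> 37 -> 28
  32 -> 32 -> 23
  4 -> 4 -> -5
  probe: -39 -> 39 -> 30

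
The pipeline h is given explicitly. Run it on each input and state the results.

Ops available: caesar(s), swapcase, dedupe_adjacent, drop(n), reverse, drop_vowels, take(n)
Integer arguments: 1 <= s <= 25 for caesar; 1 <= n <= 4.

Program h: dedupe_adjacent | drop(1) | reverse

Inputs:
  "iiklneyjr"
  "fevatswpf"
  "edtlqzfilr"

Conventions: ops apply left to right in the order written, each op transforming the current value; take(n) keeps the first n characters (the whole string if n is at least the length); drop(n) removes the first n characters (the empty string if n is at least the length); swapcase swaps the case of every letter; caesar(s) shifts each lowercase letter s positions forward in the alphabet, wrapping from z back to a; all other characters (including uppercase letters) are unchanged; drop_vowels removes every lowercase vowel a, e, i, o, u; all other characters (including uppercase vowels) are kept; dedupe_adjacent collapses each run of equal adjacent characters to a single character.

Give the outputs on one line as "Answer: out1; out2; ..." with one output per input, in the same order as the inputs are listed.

Execution, op by op:
  "iiklneyjr" -> "iklneyjr" -> "klneyjr" -> "rjyenlk"
  "fevatswpf" -> "fevatswpf" -> "evatswpf" -> "fpwstave"
  "edtlqzfilr" -> "edtlqzfilr" -> "dtlqzfilr" -> "rlifzqltd"

"rjyenlk"; "fpwstave"; "rlifzqltd"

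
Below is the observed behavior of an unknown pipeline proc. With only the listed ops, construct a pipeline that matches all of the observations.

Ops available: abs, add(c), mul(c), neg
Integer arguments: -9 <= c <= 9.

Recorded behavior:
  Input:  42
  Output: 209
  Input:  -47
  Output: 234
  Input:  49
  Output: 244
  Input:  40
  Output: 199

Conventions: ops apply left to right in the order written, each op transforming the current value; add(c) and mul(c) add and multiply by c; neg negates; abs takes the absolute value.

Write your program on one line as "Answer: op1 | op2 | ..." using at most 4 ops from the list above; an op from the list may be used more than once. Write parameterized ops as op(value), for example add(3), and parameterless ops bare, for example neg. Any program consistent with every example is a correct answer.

mul(-5) | mul(-1) | abs | add(-1)

Check, running the answer program on each example:
  42 -> -210 -> 210 -> 210 -> 209
  -47 -> 235 -> -235 -> 235 -> 234
  49 -> -245 -> 245 -> 245 -> 244
  40 -> -200 -> 200 -> 200 -> 199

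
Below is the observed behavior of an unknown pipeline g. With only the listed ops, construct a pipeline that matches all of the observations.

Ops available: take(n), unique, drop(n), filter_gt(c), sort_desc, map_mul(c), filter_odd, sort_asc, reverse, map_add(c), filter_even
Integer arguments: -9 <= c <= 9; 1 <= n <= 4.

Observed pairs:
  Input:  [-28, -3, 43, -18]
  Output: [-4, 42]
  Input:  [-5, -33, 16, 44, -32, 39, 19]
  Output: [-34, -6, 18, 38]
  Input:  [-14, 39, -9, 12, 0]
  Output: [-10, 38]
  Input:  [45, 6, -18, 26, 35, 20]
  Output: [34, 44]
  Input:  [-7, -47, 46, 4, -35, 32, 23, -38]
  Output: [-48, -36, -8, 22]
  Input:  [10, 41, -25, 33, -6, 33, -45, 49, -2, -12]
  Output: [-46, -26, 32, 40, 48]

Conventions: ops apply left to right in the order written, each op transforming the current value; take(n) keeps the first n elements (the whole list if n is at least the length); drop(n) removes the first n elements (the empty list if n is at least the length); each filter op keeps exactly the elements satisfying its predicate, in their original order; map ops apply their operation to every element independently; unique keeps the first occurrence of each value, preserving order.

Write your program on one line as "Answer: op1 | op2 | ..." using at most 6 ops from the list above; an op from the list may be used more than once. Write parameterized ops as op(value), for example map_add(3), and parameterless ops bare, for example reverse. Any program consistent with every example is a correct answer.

filter_odd | sort_desc | map_add(7) | reverse | unique | map_add(-8)

Check, running the answer program on each example:
  [-28, -3, 43, -18] -> [-3, 43] -> [43, -3] -> [50, 4] -> [4, 50] -> [4, 50] -> [-4, 42]
  [-5, -33, 16, 44, -32, 39, 19] -> [-5, -33, 39, 19] -> [39, 19, -5, -33] -> [46, 26, 2, -26] -> [-26, 2, 26, 46] -> [-26, 2, 26, 46] -> [-34, -6, 18, 38]
  [-14, 39, -9, 12, 0] -> [39, -9] -> [39, -9] -> [46, -2] -> [-2, 46] -> [-2, 46] -> [-10, 38]
  [45, 6, -18, 26, 35, 20] -> [45, 35] -> [45, 35] -> [52, 42] -> [42, 52] -> [42, 52] -> [34, 44]
  [-7, -47, 46, 4, -35, 32, 23, -38] -> [-7, -47, -35, 23] -> [23, -7, -35, -47] -> [30, 0, -28, -40] -> [-40, -28, 0, 30] -> [-40, -28, 0, 30] -> [-48, -36, -8, 22]
  [10, 41, -25, 33, -6, 33, -45, 49, -2, -12] -> [41, -25, 33, 33, -45, 49] -> [49, 41, 33, 33, -25, -45] -> [56, 48, 40, 40, -18, -38] -> [-38, -18, 40, 40, 48, 56] -> [-38, -18, 40, 48, 56] -> [-46, -26, 32, 40, 48]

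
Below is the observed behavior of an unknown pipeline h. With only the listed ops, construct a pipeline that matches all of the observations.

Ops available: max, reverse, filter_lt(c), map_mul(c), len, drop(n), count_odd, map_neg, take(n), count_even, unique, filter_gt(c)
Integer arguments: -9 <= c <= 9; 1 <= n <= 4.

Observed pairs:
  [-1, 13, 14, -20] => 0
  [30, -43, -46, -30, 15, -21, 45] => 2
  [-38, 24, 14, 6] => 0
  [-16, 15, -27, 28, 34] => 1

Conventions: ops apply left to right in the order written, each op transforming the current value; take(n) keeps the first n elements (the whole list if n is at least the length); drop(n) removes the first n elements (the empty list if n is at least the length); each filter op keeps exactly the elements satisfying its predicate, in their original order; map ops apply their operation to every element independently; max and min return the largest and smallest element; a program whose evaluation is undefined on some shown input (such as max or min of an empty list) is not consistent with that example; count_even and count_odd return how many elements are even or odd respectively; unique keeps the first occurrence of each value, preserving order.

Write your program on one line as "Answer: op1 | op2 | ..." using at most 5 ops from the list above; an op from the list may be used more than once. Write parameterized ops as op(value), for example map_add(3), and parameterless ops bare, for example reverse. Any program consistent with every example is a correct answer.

reverse | filter_lt(-2) | reverse | count_odd

Check, running the answer program on each example:
  [-1, 13, 14, -20] -> [-20, 14, 13, -1] -> [-20] -> [-20] -> 0
  [30, -43, -46, -30, 15, -21, 45] -> [45, -21, 15, -30, -46, -43, 30] -> [-21, -30, -46, -43] -> [-43, -46, -30, -21] -> 2
  [-38, 24, 14, 6] -> [6, 14, 24, -38] -> [-38] -> [-38] -> 0
  [-16, 15, -27, 28, 34] -> [34, 28, -27, 15, -16] -> [-27, -16] -> [-16, -27] -> 1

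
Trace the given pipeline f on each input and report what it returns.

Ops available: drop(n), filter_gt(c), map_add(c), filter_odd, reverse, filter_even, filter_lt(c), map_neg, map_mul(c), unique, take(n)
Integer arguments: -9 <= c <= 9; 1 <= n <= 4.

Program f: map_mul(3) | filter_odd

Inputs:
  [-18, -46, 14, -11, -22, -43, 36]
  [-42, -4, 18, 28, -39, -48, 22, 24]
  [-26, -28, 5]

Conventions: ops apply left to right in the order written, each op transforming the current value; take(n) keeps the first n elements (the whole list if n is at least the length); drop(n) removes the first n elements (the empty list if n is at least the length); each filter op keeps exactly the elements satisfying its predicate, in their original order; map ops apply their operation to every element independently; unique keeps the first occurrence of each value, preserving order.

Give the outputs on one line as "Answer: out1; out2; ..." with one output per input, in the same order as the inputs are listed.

[-33, -129]; [-117]; [15]

Execution, op by op:
  [-18, -46, 14, -11, -22, -43, 36] -> [-54, -138, 42, -33, -66, -129, 108] -> [-33, -129]
  [-42, -4, 18, 28, -39, -48, 22, 24] -> [-126, -12, 54, 84, -117, -144, 66, 72] -> [-117]
  [-26, -28, 5] -> [-78, -84, 15] -> [15]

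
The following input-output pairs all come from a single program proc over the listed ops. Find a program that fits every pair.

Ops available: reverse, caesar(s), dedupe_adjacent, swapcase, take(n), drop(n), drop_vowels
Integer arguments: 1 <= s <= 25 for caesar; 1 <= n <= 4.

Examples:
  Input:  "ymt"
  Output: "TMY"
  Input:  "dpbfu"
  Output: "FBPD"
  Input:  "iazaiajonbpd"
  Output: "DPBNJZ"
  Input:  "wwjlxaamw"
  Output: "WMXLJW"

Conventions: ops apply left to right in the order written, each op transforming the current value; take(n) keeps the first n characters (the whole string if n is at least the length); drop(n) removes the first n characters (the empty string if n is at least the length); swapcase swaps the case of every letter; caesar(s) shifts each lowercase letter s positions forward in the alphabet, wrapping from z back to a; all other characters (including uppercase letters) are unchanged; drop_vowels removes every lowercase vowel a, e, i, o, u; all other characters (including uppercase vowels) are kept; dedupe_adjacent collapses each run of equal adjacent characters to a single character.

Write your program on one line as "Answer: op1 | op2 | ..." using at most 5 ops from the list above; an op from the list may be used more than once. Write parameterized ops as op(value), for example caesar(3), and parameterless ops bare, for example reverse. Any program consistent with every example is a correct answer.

reverse | dedupe_adjacent | drop_vowels | swapcase

Check, running the answer program on each example:
  "ymt" -> "tmy" -> "tmy" -> "tmy" -> "TMY"
  "dpbfu" -> "ufbpd" -> "ufbpd" -> "fbpd" -> "FBPD"
  "iazaiajonbpd" -> "dpbnojaiazai" -> "dpbnojaiazai" -> "dpbnjz" -> "DPBNJZ"
  "wwjlxaamw" -> "wmaaxljww" -> "wmaxljw" -> "wmxljw" -> "WMXLJW"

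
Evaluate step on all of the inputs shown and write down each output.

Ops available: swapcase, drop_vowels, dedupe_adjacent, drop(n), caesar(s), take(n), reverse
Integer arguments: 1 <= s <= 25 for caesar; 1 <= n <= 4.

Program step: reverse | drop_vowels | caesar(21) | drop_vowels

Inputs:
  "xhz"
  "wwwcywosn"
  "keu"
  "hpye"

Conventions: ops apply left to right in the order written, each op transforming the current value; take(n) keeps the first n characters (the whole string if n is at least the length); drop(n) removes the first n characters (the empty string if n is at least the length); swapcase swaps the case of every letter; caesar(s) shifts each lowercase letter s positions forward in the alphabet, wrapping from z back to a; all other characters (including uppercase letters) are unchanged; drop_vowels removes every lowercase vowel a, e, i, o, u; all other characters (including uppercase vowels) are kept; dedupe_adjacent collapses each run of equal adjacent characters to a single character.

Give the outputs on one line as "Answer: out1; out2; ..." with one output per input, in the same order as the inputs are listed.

"cs"; "nrtxrrr"; "f"; "tkc"

Execution, op by op:
  "xhz" -> "zhx" -> "zhx" -> "ucs" -> "cs"
  "wwwcywosn" -> "nsowycwww" -> "nswycwww" -> "inrtxrrr" -> "nrtxrrr"
  "keu" -> "uek" -> "k" -> "f" -> "f"
  "hpye" -> "eyph" -> "yph" -> "tkc" -> "tkc"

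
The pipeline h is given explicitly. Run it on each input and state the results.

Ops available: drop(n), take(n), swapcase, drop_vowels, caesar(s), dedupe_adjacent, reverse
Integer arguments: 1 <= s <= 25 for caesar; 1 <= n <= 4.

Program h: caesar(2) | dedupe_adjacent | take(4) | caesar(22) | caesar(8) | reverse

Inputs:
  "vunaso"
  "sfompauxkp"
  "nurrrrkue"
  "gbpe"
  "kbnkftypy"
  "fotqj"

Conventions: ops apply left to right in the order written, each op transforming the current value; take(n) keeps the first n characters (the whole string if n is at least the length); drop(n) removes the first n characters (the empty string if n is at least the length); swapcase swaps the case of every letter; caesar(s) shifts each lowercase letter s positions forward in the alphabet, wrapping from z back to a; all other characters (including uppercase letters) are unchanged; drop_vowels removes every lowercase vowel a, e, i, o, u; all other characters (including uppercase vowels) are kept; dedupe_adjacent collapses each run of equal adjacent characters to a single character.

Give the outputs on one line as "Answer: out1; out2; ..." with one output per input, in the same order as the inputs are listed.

Execution, op by op:
  "vunaso" -> "xwpcuq" -> "xwpcuq" -> "xwpc" -> "tsly" -> "batg" -> "gtab"
  "sfompauxkp" -> "uhqorcwzmr" -> "uhqorcwzmr" -> "uhqo" -> "qdmk" -> "ylus" -> "suly"
  "nurrrrkue" -> "pwttttmwg" -> "pwtmwg" -> "pwtm" -> "lspi" -> "taxq" -> "qxat"
  "gbpe" -> "idrg" -> "idrg" -> "idrg" -> "eznc" -> "mhvk" -> "kvhm"
  "kbnkftypy" -> "mdpmhvara" -> "mdpmhvara" -> "mdpm" -> "izli" -> "qhtq" -> "qthq"
  "fotqj" -> "hqvsl" -> "hqvsl" -> "hqvs" -> "dmro" -> "luzw" -> "wzul"

"gtab"; "suly"; "qxat"; "kvhm"; "qthq"; "wzul"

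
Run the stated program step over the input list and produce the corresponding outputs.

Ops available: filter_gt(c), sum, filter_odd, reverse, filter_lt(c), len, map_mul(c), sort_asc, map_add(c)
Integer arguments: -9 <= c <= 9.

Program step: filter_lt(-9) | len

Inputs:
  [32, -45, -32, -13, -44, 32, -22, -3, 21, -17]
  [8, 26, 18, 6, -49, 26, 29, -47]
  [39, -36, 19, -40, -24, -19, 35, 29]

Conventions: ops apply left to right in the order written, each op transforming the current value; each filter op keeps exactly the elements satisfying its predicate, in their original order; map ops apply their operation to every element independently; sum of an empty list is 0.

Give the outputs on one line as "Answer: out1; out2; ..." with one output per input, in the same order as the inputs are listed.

6; 2; 4

Execution, op by op:
  [32, -45, -32, -13, -44, 32, -22, -3, 21, -17] -> [-45, -32, -13, -44, -22, -17] -> 6
  [8, 26, 18, 6, -49, 26, 29, -47] -> [-49, -47] -> 2
  [39, -36, 19, -40, -24, -19, 35, 29] -> [-36, -40, -24, -19] -> 4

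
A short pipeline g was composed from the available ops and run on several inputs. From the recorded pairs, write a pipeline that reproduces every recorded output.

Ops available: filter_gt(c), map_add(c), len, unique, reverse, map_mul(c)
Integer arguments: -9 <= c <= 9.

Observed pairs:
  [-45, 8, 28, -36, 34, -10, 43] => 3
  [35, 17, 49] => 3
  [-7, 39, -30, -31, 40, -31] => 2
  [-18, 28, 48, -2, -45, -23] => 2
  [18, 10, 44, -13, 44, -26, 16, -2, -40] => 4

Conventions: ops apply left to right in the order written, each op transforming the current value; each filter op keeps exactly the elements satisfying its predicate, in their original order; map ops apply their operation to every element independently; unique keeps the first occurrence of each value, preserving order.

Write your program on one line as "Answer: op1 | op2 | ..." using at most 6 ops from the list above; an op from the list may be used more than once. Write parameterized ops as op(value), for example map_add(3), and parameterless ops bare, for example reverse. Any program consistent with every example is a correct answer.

map_add(-3) | filter_gt(7) | map_add(-3) | map_add(4) | len

Check, running the answer program on each example:
  [-45, 8, 28, -36, 34, -10, 43] -> [-48, 5, 25, -39, 31, -13, 40] -> [25, 31, 40] -> [22, 28, 37] -> [26, 32, 41] -> 3
  [35, 17, 49] -> [32, 14, 46] -> [32, 14, 46] -> [29, 11, 43] -> [33, 15, 47] -> 3
  [-7, 39, -30, -31, 40, -31] -> [-10, 36, -33, -34, 37, -34] -> [36, 37] -> [33, 34] -> [37, 38] -> 2
  [-18, 28, 48, -2, -45, -23] -> [-21, 25, 45, -5, -48, -26] -> [25, 45] -> [22, 42] -> [26, 46] -> 2
  [18, 10, 44, -13, 44, -26, 16, -2, -40] -> [15, 7, 41, -16, 41, -29, 13, -5, -43] -> [15, 41, 41, 13] -> [12, 38, 38, 10] -> [16, 42, 42, 14] -> 4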